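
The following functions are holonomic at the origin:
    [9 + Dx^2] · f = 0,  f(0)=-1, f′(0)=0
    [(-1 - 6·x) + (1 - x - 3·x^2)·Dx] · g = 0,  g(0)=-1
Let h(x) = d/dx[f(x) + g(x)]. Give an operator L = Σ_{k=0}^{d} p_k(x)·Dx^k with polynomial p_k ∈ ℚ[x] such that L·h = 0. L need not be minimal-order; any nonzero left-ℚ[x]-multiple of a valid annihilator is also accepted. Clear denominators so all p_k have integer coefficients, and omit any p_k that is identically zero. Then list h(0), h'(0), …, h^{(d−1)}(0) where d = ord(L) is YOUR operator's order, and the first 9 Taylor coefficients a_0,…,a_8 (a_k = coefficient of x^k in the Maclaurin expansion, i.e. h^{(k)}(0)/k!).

L = (1584 + 7614·x + 25326·x^2 + 15390·x^3 + 26730·x^4 + 13122·x^5 + 13122·x^6) + (-153 - 819·x + 918·x^2 + 2133·x^3 + 1620·x^4 + 3645·x^5 + 5103·x^6 + 4374·x^7)·Dx + (176 + 846·x + 2814·x^2 + 1710·x^3 + 2970·x^4 + 1458·x^5 + 1458·x^6)·Dx^2 + (-17 - 91·x + 102·x^2 + 237·x^3 + 180·x^4 + 405·x^5 + 567·x^6 + 486·x^7)·Dx^3  (order 3).
h: a_k = -1, 1, -21, -179/2, -200, -23037/40, -1519, -2276569/560, -10431, …
ICs: h(0) = -1, h′(0) = 1, h′′(0) = -42.

f: a_k = -1, 0, 9/2, 0, -27/8, 0, 81/80, 0, -729/4480, …
g: a_k = -1, -1, -4, -7, -19, -40, -97, -217, -508, …
Sum ⇒ L₀ = lclm(L_f,L_g) in ℚ(x)⟨Dx⟩.
h₀' ⇒ L via d/dx closure of L₀.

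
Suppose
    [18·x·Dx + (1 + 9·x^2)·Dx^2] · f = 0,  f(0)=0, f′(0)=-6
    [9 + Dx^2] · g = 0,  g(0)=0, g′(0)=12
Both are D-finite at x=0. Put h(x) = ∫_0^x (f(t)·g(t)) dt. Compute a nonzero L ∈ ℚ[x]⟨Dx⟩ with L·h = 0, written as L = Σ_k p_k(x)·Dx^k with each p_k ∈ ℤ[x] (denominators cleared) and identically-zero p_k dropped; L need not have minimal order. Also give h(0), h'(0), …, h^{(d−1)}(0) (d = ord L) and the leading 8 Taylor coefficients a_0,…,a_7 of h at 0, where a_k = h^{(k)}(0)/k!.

f: a_k = 0, -6, 0, 18, 0, -486/5, 0, 4374/7, …
g: a_k = 0, 12, 0, -18, 0, 81/10, 0, -243/140, …
L₀ := L_f ⊗_s L_g (sym. prod.), ord ≤ 4.
∫: right-multiply L₀ by Dx.
L = (810 + 18954·x^2 + 72171·x^4 + 236196·x^6 + 531441·x^8)·Dx + (972·x + 14580·x^3 + 78732·x^5 + 236196·x^7)·Dx^2 + (108 + 2592·x^2 + 13122·x^4 + 52488·x^6 + 118098·x^8)·Dx^3 + (108·x + 1620·x^3 + 8748·x^5 + 26244·x^7)·Dx^4 + (2 + 54·x^2 + 567·x^4 + 2916·x^6 + 6561·x^8)·Dx^5  (order 5).
h: a_k = 0, 0, 0, -24, 0, 324/5, 0, -1539/7, …
ICs: h(0) = 0, h′(0) = 0, h′′(0) = 0, h′′′(0) = -144, h′′′′(0) = 0.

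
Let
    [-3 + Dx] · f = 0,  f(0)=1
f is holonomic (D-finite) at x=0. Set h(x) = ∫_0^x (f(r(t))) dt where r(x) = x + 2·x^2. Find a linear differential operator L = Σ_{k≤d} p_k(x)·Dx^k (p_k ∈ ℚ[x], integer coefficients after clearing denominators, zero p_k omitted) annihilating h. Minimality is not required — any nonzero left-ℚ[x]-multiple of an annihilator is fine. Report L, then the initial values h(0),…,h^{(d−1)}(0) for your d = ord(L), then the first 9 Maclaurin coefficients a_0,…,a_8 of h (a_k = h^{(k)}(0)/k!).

L = (-3 - 12·x)·Dx + Dx^2  (order 2).
h: a_k = 0, 1, 3/2, 7/2, 45/8, 387/40, 1107/80, 11061/560, 112887/4480, …
ICs: h(0) = 0, h′(0) = 1.

f: a_k = 1, 3, 9/2, 9/2, 27/8, 81/40, 81/80, 243/560, 729/4480, …
h₀=f(r): pull back L_f along r ⇒ L₀.
∫: right-multiply L₀ by Dx.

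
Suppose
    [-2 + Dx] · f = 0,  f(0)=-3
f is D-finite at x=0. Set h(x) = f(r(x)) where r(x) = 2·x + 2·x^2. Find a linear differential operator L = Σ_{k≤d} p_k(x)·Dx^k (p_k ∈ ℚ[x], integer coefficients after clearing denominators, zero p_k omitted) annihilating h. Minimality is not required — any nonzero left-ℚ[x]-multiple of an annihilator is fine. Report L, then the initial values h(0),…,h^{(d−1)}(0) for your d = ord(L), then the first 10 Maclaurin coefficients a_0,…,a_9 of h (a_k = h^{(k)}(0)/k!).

L = (-4 - 8·x) + Dx  (order 1).
h: a_k = -3, -12, -36, -80, -152, -1248/5, -5536/15, -52096/105, -4320/7, -675968/945, …
ICs: h(0) = -3.

f: a_k = -3, -6, -6, -4, -2, -4/5, -4/15, -8/105, -2/105, -4/945, …
h₀=f(r): pull back L_f along r ⇒ L₀.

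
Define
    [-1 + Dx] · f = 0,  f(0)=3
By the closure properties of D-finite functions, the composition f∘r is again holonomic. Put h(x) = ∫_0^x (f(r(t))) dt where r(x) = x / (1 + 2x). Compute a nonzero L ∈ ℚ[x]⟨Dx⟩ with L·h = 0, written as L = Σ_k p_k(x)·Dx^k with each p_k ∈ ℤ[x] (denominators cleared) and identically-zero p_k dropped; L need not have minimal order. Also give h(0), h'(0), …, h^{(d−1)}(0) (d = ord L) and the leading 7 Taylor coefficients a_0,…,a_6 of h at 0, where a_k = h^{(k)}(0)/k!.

f: a_k = 3, 3, 3/2, 1/2, 1/8, 1/40, 1/240, …
L₀ from L_f via x↦r, Dx↦r'^{-1}Dx.
Integrate: L := L₀·Dx.
L = -Dx + (1 + 4·x + 4·x^2)·Dx^2  (order 2).
h: a_k = 0, 3, 3/2, -3/2, 13/8, -71/40, 147/80, …
ICs: h(0) = 0, h′(0) = 3.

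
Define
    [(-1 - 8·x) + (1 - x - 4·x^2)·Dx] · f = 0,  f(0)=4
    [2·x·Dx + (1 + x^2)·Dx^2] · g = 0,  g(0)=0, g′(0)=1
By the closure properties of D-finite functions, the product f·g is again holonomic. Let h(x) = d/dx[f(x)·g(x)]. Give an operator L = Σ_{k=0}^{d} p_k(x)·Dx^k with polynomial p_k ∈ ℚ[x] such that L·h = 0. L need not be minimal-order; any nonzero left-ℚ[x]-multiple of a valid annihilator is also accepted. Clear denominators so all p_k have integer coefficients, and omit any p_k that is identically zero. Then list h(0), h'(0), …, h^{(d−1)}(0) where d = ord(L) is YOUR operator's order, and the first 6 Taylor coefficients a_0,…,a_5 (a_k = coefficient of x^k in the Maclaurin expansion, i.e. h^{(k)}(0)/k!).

L = (86 + 318·x^2 + 96·x^3 + 576·x^4) + (13 + 106·x + 57·x^2 + 334·x^3 + 96·x^4 + 384·x^5)·Dx + (-4 + 3·x + x^2 + 19·x^3 + 53·x^4 + 16·x^5 + 48·x^6)·Dx^2  (order 2).
h: a_k = 4, 8, 56, 416/3, 1652/3, 7464/5, …
ICs: h(0) = 4, h′(0) = 8.

f: a_k = 4, 4, 20, 36, 116, 260, …
g: a_k = 0, 1, 0, -1/3, 0, 1/5, …
Product ⇒ symmetric product L₀, ord ≤ 2.
h₀' ⇒ L via d/dx closure of L₀.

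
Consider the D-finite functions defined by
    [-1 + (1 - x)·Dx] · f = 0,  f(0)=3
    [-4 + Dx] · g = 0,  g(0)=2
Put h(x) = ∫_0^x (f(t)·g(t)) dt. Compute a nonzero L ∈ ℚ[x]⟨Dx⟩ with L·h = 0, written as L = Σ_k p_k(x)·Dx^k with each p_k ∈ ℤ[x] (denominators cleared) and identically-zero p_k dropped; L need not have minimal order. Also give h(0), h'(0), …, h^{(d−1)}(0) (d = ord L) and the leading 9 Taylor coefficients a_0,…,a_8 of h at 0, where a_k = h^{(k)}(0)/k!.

f: a_k = 3, 3, 3, 3, 3, 3, 3, 3, 3, …
g: a_k = 2, 8, 16, 64/3, 64/3, 256/15, 512/45, 2048/315, 1024/315, …
Sym-product of L_f,L_g gives L₀ (≤ ord 1).
Integrate: L := L₀·Dx.
L = (5 - 4·x)·Dx + (-1 + x)·Dx^2  (order 2).
h: a_k = 0, 6, 15, 26, 71/2, 206/5, 643/15, 874/21, 16319/420, …
ICs: h(0) = 0, h′(0) = 6.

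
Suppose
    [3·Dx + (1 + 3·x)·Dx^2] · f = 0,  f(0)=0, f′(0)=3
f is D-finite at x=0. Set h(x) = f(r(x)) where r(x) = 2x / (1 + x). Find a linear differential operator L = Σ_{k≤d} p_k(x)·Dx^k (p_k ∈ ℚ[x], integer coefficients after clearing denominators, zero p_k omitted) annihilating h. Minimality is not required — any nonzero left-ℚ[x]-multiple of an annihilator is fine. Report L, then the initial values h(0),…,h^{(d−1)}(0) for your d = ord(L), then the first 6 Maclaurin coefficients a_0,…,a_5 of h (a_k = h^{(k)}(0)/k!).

L = (8 + 14·x)·Dx + (1 + 8·x + 7·x^2)·Dx^2  (order 2).
h: a_k = 0, 6, -24, 114, -600, 16806/5, …
ICs: h(0) = 0, h′(0) = 6.

f: a_k = 0, 3, -9/2, 9, -81/4, 243/5, …
L₀ from L_f via x↦r, Dx↦r'^{-1}Dx.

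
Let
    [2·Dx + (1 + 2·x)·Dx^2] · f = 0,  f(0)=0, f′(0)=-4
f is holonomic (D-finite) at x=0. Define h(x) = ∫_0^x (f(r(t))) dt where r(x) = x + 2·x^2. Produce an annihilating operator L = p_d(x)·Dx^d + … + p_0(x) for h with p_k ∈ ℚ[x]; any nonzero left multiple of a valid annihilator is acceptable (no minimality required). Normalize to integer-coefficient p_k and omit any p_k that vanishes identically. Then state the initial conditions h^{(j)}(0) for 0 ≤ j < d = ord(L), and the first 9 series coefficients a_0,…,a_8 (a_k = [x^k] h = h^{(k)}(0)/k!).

L = (-2 + 8·x + 16·x^2)·Dx^2 + (1 + 6·x + 12·x^2 + 16·x^3)·Dx^3  (order 3).
h: a_k = 0, 0, -2, -4/3, 8/3, -8/5, -32/15, 128/21, -32/7, …
ICs: h(0) = 0, h′(0) = 0, h′′(0) = -4.

f: a_k = 0, -4, 4, -16/3, 8, -64/5, 64/3, -256/7, 64, …
Substitute x→r, Dx→(1/r')Dx; clear ⇒ L₀.
h=∫₀ˣh₀: take L = L₀·Dx.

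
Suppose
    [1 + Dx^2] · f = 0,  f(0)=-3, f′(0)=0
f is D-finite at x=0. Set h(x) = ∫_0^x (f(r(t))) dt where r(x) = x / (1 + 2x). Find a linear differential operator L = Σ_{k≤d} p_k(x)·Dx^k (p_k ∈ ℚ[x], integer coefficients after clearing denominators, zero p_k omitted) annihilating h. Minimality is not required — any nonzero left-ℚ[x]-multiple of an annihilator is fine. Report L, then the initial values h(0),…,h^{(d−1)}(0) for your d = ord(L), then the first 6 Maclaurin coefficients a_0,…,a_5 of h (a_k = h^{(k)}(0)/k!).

L = Dx + (4 + 24·x + 48·x^2 + 32·x^3)·Dx^2 + (1 + 8·x + 24·x^2 + 32·x^3 + 16·x^4)·Dx^3  (order 3).
h: a_k = 0, -3, 0, 1/2, -3/2, 143/40, …
ICs: h(0) = 0, h′(0) = -3, h′′(0) = 0.

f: a_k = -3, 0, 3/2, 0, -1/8, 0, …
Change of var in L_f (x↦r) gives L₀.
h=∫h₀ ⇒ L = L₀·Dx.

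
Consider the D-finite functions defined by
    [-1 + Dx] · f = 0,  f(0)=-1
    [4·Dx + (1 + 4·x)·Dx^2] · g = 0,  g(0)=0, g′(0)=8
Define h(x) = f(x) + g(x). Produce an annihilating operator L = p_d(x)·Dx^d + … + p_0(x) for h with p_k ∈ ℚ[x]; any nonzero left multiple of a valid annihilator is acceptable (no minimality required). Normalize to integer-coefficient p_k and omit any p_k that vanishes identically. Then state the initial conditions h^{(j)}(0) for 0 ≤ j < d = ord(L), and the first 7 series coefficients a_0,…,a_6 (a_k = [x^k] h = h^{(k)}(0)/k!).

f: a_k = -1, -1, -1/2, -1/6, -1/24, -1/120, -1/720, …
g: a_k = 0, 8, -16, 128/3, -128, 2048/5, -4096/3, …
h₀=f+g: left-lcm gives L₀, ord ≤ 3.
L = (-36 - 16·x)·Dx + (31 - 8·x - 16·x^2)·Dx^2 + (5 + 24·x + 16·x^2)·Dx^3  (order 3).
h: a_k = -1, 7, -33/2, 85/2, -3073/24, 49151/120, -983041/720, …
ICs: h(0) = -1, h′(0) = 7, h′′(0) = -33.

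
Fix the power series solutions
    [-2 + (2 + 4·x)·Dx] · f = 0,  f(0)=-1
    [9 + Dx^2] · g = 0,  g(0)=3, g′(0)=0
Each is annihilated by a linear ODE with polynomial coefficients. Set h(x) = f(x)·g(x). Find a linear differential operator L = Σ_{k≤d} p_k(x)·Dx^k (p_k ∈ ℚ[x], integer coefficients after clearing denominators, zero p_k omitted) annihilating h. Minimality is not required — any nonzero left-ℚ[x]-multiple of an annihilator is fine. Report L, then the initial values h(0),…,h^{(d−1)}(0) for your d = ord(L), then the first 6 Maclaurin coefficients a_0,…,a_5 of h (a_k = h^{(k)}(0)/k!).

L = (12 + 36·x + 36·x^2) + (-2 - 4·x)·Dx + (1 + 4·x + 4·x^2)·Dx^2  (order 2).
h: a_k = -3, -3, 15, 12, -15, -6, …
ICs: h(0) = -3, h′(0) = -3.

f: a_k = -1, -1, 1/2, -1/2, 5/8, -7/8, …
g: a_k = 3, 0, -27/2, 0, 81/8, 0, …
Sym-product of L_f,L_g gives L₀ (≤ ord 2).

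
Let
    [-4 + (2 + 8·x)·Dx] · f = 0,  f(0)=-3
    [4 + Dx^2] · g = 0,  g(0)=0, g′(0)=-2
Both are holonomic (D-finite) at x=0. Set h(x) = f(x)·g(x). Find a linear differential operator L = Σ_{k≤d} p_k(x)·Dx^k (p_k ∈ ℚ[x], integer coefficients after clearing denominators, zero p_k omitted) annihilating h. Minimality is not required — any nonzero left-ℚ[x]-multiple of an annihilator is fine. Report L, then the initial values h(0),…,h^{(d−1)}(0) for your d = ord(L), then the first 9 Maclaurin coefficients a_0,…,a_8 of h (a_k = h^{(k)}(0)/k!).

L = (16 + 32·x + 64·x^2) + (-4 - 16·x)·Dx + (1 + 8·x + 16·x^2)·Dx^2  (order 2).
h: a_k = 0, 6, 12, -16, 16, -256/5, 768/5, -48896/105, 30976/21, …
ICs: h(0) = 0, h′(0) = 6.

f: a_k = -3, -6, 6, -12, 30, -84, 252, -792, 2574, …
g: a_k = 0, -2, 0, 4/3, 0, -4/15, 0, 8/315, 0, …
L₀ := L_f ⊗_s L_g (sym. prod.), ord ≤ 2.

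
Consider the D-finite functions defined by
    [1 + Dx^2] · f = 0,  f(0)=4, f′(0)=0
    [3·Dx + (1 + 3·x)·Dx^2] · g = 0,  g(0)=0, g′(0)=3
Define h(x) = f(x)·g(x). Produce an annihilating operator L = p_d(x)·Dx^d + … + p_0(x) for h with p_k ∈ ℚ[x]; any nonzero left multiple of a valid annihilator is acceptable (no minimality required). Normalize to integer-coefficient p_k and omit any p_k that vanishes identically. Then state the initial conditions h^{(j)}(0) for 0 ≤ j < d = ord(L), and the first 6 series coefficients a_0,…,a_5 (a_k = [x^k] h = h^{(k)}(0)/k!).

L = (-203 - 222·x - 189·x^2 + 432·x^3 + 324·x^4) + (-84 - 108·x + 648·x^2 + 648·x^3)·Dx + (-208 - 228·x - 54·x^2 + 864·x^3 + 648·x^4)·Dx^2 + (-84 - 108·x + 648·x^2 + 648·x^3)·Dx^3 + (-5 - 6·x + 135·x^2 + 432·x^3 + 324·x^4)·Dx^4  (order 4).
h: a_k = 0, 12, -18, 30, -72, 1769/10, …
ICs: h(0) = 0, h′(0) = 12, h′′(0) = -36, h′′′(0) = 180.

f: a_k = 4, 0, -2, 0, 1/6, 0, …
g: a_k = 0, 3, -9/2, 9, -81/4, 243/5, …
h₀=f·g: eliminate ⇒ L₀, order ≤ 2·2.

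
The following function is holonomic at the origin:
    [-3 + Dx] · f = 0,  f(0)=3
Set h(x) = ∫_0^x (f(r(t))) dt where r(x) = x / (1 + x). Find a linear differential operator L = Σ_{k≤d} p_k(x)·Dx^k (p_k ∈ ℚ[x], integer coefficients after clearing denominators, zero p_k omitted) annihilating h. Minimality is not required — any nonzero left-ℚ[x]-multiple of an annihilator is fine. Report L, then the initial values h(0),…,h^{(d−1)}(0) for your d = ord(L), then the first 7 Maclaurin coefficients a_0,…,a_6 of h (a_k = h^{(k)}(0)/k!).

f: a_k = 3, 9, 27/2, 27/2, 81/8, 243/40, 243/80, …
f∘r: x↦r, Dx↦Dx/r' in L_f ⇒ L₀.
h=∫₀ˣh₀: take L = L₀·Dx.
L = -3·Dx + (1 + 2·x + x^2)·Dx^2  (order 2).
h: a_k = 0, 3, 9/2, 3/2, -9/8, 9/40, 21/80, …
ICs: h(0) = 0, h′(0) = 3.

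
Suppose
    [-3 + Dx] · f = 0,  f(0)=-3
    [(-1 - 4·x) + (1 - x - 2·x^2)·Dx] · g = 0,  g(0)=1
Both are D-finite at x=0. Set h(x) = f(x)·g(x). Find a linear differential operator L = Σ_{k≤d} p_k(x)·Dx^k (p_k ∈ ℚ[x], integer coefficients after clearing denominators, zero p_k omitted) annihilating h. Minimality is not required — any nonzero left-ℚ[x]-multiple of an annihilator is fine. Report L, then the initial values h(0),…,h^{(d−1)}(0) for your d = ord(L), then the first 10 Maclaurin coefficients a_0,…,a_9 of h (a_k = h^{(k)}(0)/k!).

f: a_k = -3, -9, -27/2, -27/2, -81/8, -243/40, -243/80, -729/560, -2187/4480, -729/4480, …
g: a_k = 1, 1, 3, 5, 11, 21, 43, 85, 171, 341, …
L₀ := L_f ⊗_s L_g (sym. prod.), ord ≤ 1.
L = (4 + x - 6·x^2) + (-1 + x + 2·x^2)·Dx  (order 1).
h: a_k = -3, -12, -63/2, -69, -1137/8, -1431/5, -45879/80, -321213/280, -10280043/4480, -734271/160, …
ICs: h(0) = -3.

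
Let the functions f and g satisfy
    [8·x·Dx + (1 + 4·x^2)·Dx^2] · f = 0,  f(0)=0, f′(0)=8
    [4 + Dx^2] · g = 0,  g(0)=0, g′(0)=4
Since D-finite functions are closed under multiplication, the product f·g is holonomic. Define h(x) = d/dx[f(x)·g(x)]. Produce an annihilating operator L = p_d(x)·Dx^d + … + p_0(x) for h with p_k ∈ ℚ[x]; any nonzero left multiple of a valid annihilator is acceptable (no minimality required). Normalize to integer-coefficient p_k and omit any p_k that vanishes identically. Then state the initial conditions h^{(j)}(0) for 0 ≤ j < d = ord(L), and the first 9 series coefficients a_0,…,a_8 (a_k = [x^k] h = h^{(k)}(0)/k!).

f: a_k = 0, 8, 0, -32/3, 0, 128/5, 0, -512/7, 0, …
g: a_k = 0, 4, 0, -8/3, 0, 8/15, 0, -16/315, 0, …
Product ⇒ symmetric product L₀, ord ≤ 4.
Derive L from L₀ (diff closure).
L = (880 + 9408·x^2 + 59008·x^4 + 49152·x^6 + 24576·x^8 + 16384·x^10 + 32768·x^12) + (544·x + 9088·x^3 + 35840·x^5 + 40960·x^7 + 40960·x^9 + 32768·x^11)·Dx + (240 + 2720·x^2 + 17088·x^4 + 18944·x^6 + 16384·x^8 + 16384·x^10 + 16384·x^12)·Dx^2 + (136·x + 2272·x^3 + 8960·x^5 + 10240·x^7 + 10240·x^9 + 8192·x^11)·Dx^3 + (5 + 92·x^2 + 584·x^4 + 1664·x^6 + 2560·x^8 + 3072·x^10 + 2048·x^12)·Dx^4  (order 4).
h: a_k = 0, 64, 0, -256, 0, 2432/3, 0, -44032/15, 0, …
ICs: h(0) = 0, h′(0) = 64, h′′(0) = 0, h′′′(0) = -1536.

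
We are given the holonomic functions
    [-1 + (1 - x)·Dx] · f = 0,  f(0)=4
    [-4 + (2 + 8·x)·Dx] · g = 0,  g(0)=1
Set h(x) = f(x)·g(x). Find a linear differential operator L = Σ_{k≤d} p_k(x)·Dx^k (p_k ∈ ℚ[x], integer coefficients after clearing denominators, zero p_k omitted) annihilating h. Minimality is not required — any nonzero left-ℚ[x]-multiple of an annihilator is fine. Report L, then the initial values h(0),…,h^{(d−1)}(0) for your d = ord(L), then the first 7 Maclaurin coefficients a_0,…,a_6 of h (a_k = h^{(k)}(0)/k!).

f: a_k = 4, 4, 4, 4, 4, 4, 4, …
g: a_k = 1, 2, -2, 4, -10, 28, -84, …
Product ⇒ symmetric product L₀, ord ≤ 1.
L = (3 + 2·x) + (-1 - 3·x + 4·x^2)·Dx  (order 1).
h: a_k = 4, 12, 4, 20, -20, 92, -244, …
ICs: h(0) = 4.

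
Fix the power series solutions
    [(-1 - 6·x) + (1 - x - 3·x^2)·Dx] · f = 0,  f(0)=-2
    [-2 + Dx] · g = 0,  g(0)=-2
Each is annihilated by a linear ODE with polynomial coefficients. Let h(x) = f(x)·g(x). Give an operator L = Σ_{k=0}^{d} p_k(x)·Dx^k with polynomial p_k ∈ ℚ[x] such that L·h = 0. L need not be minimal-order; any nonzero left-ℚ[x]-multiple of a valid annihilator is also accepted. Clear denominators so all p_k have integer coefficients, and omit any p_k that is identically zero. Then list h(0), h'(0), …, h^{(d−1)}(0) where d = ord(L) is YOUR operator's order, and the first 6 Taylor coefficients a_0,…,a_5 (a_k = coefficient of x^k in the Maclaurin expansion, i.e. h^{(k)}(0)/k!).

L = (3 + 4·x - 6·x^2) + (-1 + x + 3·x^2)·Dx  (order 1).
h: a_k = 4, 12, 32, 220/3, 172, 5896/15, …
ICs: h(0) = 4.

f: a_k = -2, -2, -8, -14, -38, -80, …
g: a_k = -2, -4, -4, -8/3, -4/3, -8/15, …
Sym-product of L_f,L_g gives L₀ (≤ ord 1).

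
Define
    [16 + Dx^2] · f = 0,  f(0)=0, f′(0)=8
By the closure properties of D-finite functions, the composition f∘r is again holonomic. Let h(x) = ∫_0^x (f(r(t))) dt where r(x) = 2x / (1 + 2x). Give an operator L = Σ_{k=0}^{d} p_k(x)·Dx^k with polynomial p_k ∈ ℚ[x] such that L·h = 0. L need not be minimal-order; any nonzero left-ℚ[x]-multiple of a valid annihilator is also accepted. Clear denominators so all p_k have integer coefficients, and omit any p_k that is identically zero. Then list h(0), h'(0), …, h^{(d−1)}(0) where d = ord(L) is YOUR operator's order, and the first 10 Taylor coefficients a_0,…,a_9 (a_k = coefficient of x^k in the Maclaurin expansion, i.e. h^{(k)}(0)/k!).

L = 64·Dx + (4 + 24·x + 48·x^2 + 32·x^3)·Dx^2 + (1 + 8·x + 24·x^2 + 32·x^3 + 16·x^4)·Dx^3  (order 3).
h: a_k = 0, 0, 8, -32/3, -80/3, 896/5, -24704/45, 7680/7, -315008/315, -1288192/405, …
ICs: h(0) = 0, h′(0) = 0, h′′(0) = 16.

f: a_k = 0, 8, 0, -64/3, 0, 256/15, 0, -2048/315, 0, 4096/2835, …
L₀ from L_f via x↦r, Dx↦r'^{-1}Dx.
∫: right-multiply L₀ by Dx.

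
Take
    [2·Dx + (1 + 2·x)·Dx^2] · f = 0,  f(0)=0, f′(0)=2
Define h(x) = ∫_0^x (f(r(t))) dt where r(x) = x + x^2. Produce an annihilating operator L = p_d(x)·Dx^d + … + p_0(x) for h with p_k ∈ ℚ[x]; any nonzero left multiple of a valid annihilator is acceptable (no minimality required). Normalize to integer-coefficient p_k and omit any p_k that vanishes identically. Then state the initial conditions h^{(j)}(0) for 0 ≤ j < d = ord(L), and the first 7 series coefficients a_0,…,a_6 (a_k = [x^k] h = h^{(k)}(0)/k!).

L = (4·x + 4·x^2)·Dx^2 + (1 + 4·x + 6·x^2 + 4·x^3)·Dx^3  (order 3).
h: a_k = 0, 0, 1, 0, -1/3, 2/5, -4/15, …
ICs: h(0) = 0, h′(0) = 0, h′′(0) = 2.

f: a_k = 0, 2, -2, 8/3, -4, 32/5, -32/3, …
f∘r: x↦r, Dx↦Dx/r' in L_f ⇒ L₀.
∫: right-multiply L₀ by Dx.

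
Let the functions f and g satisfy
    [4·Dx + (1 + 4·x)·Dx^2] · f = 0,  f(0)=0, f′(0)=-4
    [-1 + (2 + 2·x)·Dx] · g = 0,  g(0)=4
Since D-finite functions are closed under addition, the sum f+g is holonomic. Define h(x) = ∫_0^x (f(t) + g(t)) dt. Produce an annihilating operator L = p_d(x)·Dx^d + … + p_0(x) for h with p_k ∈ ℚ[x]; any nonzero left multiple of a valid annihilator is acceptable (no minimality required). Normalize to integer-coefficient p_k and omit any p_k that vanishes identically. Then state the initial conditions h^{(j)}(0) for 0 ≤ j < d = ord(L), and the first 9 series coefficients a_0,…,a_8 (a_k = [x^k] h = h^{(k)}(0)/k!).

L = (52 + 16·x)·Dx^2 + (125 + 232·x + 80·x^2)·Dx^3 + (14 + 78·x + 96·x^2 + 32·x^3)·Dx^4  (order 4).
h: a_k = 0, 4, -1, 5/2, -253/48, 2043/160, -65501/1920, 524225/5376, -8388377/28672, …
ICs: h(0) = 0, h′(0) = 4, h′′(0) = -2, h′′′(0) = 15.

f: a_k = 0, -4, 8, -64/3, 64, -1024/5, 2048/3, -16384/7, 8192, …
g: a_k = 4, 2, -1/2, 1/4, -5/32, 7/64, -21/256, 33/512, -429/8192, …
Weyl lclm of L_f,L_g ⇒ L₀ (ord ≤ 3).
h=∫h₀ ⇒ L = L₀·Dx.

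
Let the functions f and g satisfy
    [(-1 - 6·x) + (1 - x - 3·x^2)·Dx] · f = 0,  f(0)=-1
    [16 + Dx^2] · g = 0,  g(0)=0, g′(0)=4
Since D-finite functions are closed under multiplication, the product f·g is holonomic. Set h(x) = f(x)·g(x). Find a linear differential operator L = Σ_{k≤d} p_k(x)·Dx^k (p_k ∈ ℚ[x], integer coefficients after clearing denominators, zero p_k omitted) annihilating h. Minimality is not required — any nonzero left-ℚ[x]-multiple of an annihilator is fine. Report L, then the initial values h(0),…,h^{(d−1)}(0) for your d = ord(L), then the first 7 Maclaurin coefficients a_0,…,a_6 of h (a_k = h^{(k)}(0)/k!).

L = (-10 + 16·x + 48·x^2) + (2 + 12·x)·Dx + (-1 + x + 3·x^2)·Dx^2  (order 2).
h: a_k = 0, -4, -4, -16/3, -52/3, -628/15, -1408/15, …
ICs: h(0) = 0, h′(0) = -4.

f: a_k = -1, -1, -4, -7, -19, -40, -97, …
g: a_k = 0, 4, 0, -32/3, 0, 128/15, 0, …
h₀=f·g: eliminate ⇒ L₀, order ≤ 1·2.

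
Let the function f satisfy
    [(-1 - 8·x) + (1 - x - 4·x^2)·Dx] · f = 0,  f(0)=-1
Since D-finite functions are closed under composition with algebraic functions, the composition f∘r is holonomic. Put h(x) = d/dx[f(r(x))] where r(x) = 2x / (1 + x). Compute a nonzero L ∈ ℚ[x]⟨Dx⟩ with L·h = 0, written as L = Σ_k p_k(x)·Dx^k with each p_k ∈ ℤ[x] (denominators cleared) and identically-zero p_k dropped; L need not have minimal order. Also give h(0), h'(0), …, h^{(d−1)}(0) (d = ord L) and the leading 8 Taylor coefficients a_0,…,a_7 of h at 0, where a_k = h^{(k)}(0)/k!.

f: a_k = -1, -1, -5, -9, -29, -65, -181, -441, …
h₀=f(r): pull back L_f along r ⇒ L₀.
h₀' ⇒ L via d/dx closure of L₀.
L = (18 + 102·x + 918·x^2 + 578·x^3) + (-1 - 18·x + 306·x^3 + 289·x^4)·Dx  (order 1).
h: a_k = -2, -36, -102, -1224, -2890, -31212, -68782, -707472, …
ICs: h(0) = -2.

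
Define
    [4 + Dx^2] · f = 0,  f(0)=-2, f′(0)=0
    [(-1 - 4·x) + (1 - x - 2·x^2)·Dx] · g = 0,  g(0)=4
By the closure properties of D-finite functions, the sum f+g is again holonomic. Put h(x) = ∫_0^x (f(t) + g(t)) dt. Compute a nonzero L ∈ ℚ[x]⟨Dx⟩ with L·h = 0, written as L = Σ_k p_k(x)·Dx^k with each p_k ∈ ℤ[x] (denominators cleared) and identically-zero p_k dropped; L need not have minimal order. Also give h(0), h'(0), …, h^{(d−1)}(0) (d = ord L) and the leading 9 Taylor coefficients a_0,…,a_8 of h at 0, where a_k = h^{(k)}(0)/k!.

L = (-68 - 304·x - 200·x^2 - 320·x^3 - 160·x^4 - 128·x^5)·Dx + (20 - 12·x - 24·x^2 - 8·x^3 - 48·x^4 - 96·x^5 - 64·x^6)·Dx^2 + (-17 - 76·x - 50·x^2 - 80·x^3 - 40·x^4 - 32·x^5)·Dx^3 + (5 - 3·x - 6·x^2 - 2·x^3 - 12·x^4 - 24·x^5 - 16·x^6)·Dx^4  (order 4).
h: a_k = 0, 2, 2, 16/3, 5, 128/15, 14, 7748/315, 85/2, …
ICs: h(0) = 0, h′(0) = 2, h′′(0) = 4, h′′′(0) = 32.

f: a_k = -2, 0, 4, 0, -4/3, 0, 8/45, 0, -4/315, …
g: a_k = 4, 4, 12, 20, 44, 84, 172, 340, 684, …
L₀ := lclm(L_f,L_g); ord L₀ ≤ 2+1.
∫: right-multiply L₀ by Dx.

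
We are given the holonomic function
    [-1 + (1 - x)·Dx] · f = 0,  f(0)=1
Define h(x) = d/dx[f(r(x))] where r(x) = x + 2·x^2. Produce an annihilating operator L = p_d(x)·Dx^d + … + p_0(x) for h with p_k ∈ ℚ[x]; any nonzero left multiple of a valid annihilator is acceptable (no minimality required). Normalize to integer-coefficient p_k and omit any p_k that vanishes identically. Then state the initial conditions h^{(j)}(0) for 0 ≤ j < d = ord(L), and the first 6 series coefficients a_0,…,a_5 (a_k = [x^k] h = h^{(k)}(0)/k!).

L = (6 + 12·x + 24·x^2) + (-1 - 3·x + 6·x^2 + 8·x^3)·Dx  (order 1).
h: a_k = 1, 6, 15, 44, 105, 258, …
ICs: h(0) = 1.

f: a_k = 1, 1, 1, 1, 1, 1, …
L₀ from L_f via x↦r, Dx↦r'^{-1}Dx.
h=h₀': d/dx-closure on L₀ ⇒ L.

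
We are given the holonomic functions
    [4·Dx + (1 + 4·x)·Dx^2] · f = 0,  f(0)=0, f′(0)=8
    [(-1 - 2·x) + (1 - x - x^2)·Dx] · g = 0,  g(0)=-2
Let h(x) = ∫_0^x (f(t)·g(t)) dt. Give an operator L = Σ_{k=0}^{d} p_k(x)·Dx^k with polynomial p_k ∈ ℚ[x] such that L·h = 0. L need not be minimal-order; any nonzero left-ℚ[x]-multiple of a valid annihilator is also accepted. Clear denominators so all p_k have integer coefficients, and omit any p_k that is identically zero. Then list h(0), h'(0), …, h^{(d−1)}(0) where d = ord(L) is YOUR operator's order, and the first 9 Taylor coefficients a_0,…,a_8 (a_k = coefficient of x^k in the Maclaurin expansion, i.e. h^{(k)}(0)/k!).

L = (6 + 16·x)·Dx + (-2 + 16·x + 20·x^2)·Dx^2 + (-1 - 3·x + 5·x^2 + 4·x^3)·Dx^3  (order 3).
h: a_k = 0, 0, -8, 16/3, -64/3, 112/3, -5384/45, 32992/105, -34478/35, …
ICs: h(0) = 0, h′(0) = 0, h′′(0) = -16.

f: a_k = 0, 8, -16, 128/3, -128, 2048/5, -4096/3, 32768/7, -16384, …
g: a_k = -2, -2, -4, -6, -10, -16, -26, -42, -68, …
Product ⇒ symmetric product L₀, ord ≤ 2.
Integrate: L := L₀·Dx.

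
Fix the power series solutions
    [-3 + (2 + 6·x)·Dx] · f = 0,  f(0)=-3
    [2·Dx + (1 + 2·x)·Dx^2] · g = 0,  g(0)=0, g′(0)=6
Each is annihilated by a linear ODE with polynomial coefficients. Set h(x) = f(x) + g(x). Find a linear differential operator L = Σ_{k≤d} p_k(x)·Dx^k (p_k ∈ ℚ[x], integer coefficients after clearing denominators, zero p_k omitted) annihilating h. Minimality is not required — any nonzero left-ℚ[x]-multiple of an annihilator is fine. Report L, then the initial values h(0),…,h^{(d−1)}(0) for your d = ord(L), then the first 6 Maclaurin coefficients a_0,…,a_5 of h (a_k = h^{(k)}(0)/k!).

f: a_k = -3, -9/2, 27/8, -81/16, 1215/128, -5103/256, …
g: a_k = 0, 6, -6, 8, -12, 96/5, …
h₀=f+g: left-lcm gives L₀, ord ≤ 3.
L = (-6 + 36·x)·Dx + (5 + 84·x + 180·x^2)·Dx^2 + (2 + 22·x + 72·x^2 + 72·x^3)·Dx^3  (order 3).
h: a_k = -3, 3/2, -21/8, 47/16, -321/128, -939/1280, …
ICs: h(0) = -3, h′(0) = 3/2, h′′(0) = -21/4.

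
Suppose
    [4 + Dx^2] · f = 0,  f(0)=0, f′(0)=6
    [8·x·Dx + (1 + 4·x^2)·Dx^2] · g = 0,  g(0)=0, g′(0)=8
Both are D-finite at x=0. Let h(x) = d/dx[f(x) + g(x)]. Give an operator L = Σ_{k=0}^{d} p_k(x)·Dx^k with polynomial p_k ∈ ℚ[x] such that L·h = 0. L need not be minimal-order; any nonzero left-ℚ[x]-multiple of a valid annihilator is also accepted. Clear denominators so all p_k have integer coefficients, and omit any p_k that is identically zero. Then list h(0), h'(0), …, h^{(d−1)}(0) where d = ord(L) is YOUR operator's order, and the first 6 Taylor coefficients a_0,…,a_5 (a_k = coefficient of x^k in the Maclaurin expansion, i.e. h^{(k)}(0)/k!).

f: a_k = 0, 6, 0, -4, 0, 4/5, …
g: a_k = 0, 8, 0, -32/3, 0, 128/5, …
f+g: L₀ = lclm(L_f,L_g), ord ≤ 2+2.
Differentiate: ansatz ord ≤ ord L₀ ⇒ L.
L = (-352·x + 1792·x^3 + 512·x^5) + (-4 + 112·x^2 + 576·x^4 + 256·x^6)·Dx + (-88·x + 448·x^3 + 128·x^5)·Dx^2 + (-1 + 28·x^2 + 144·x^4 + 64·x^6)·Dx^3  (order 3).
h: a_k = 14, 0, -44, 0, 132, 0, …
ICs: h(0) = 14, h′(0) = 0, h′′(0) = -88.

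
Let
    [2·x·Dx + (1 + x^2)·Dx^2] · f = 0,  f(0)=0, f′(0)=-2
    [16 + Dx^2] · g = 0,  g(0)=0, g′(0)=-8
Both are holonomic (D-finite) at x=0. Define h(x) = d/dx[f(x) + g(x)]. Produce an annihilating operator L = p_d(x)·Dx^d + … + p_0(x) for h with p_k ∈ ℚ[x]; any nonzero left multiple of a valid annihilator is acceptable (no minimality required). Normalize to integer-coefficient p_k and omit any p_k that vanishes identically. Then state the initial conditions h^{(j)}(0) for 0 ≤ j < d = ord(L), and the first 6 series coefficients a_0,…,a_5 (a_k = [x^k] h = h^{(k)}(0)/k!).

L = (64·x + 704·x^3 + 256·x^5) + (112 + 416·x^2 + 432·x^4 + 128·x^6)·Dx + (4·x + 44·x^3 + 16·x^5)·Dx^2 + (7 + 26·x^2 + 27·x^4 + 8·x^6)·Dx^3  (order 3).
h: a_k = -10, 0, 66, 0, -262/3, 0, …
ICs: h(0) = -10, h′(0) = 0, h′′(0) = 132.

f: a_k = 0, -2, 0, 2/3, 0, -2/5, …
g: a_k = 0, -8, 0, 64/3, 0, -256/15, …
Weyl lclm of L_f,L_g ⇒ L₀ (ord ≤ 4).
Derive L from L₀ (diff closure).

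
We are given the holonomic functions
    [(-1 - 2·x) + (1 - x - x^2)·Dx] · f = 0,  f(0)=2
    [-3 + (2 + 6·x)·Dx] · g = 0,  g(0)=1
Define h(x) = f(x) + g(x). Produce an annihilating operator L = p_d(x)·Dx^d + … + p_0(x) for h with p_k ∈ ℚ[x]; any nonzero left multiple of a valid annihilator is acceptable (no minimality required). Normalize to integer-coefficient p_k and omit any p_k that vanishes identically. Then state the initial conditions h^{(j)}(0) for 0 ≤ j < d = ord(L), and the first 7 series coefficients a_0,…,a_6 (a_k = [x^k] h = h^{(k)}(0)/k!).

f: a_k = 2, 2, 4, 6, 10, 16, 26, …
g: a_k = 1, 3/2, -9/8, 27/16, -405/128, 1701/256, -15309/1024, …
f+g: L₀ = lclm(L_f,L_g), ord ≤ 1+1.
L = (-33 - 117·x - 117·x^2 - 90·x^3) + (25 + 102·x + 303·x^2 + 378·x^3 + 225·x^4)·Dx + (2 - 22·x - 90·x^2 + 38·x^3 + 198·x^4 + 90·x^5)·Dx^2  (order 2).
h: a_k = 3, 7/2, 23/8, 123/16, 875/128, 5797/256, 11315/1024, …
ICs: h(0) = 3, h′(0) = 7/2.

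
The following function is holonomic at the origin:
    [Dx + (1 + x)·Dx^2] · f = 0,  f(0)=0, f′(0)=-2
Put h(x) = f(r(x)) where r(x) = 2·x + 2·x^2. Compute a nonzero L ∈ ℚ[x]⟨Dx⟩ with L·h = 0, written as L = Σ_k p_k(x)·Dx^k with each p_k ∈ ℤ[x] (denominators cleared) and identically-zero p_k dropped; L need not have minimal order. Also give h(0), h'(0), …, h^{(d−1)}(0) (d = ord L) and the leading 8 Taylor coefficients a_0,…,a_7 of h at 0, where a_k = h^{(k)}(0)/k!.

L = (4·x + 4·x^2)·Dx + (1 + 4·x + 6·x^2 + 4·x^3)·Dx^2  (order 2).
h: a_k = 0, -4, 0, 8/3, -4, 16/5, 0, -32/7, …
ICs: h(0) = 0, h′(0) = -4.

f: a_k = 0, -2, 1, -2/3, 1/2, -2/5, 1/3, -2/7, …
f∘r: x↦r, Dx↦Dx/r' in L_f ⇒ L₀.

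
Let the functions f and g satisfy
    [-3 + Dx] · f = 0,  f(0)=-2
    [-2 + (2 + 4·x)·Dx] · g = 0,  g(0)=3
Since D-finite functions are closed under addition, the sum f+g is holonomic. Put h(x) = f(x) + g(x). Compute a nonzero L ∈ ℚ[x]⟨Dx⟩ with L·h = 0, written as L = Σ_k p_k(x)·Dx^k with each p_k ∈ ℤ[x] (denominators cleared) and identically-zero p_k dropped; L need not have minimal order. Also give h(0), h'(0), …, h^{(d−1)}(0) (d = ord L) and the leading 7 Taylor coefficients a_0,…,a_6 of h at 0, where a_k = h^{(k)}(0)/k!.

L = (12 + 18·x) + (-10 - 36·x - 36·x^2)·Dx + (2 + 10·x + 12·x^2)·Dx^2  (order 2).
h: a_k = 1, -3, -21/2, -15/2, -69/8, -57/40, -477/80, …
ICs: h(0) = 1, h′(0) = -3.

f: a_k = -2, -6, -9, -9, -27/4, -81/20, -81/40, …
g: a_k = 3, 3, -3/2, 3/2, -15/8, 21/8, -63/16, …
f+g: L₀ = lclm(L_f,L_g), ord ≤ 1+1.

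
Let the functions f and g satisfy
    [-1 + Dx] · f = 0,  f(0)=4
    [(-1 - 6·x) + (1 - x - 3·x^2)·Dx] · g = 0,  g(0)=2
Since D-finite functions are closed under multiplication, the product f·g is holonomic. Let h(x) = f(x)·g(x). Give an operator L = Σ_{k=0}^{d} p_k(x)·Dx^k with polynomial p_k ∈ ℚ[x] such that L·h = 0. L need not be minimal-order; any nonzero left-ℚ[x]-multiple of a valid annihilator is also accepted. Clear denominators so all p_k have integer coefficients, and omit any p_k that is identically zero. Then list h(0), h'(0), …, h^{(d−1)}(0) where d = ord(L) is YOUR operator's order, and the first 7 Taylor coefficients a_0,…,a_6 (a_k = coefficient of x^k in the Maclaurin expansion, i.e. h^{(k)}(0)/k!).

f: a_k = 4, 4, 2, 2/3, 1/6, 1/30, 1/180, …
g: a_k = 2, 2, 8, 14, 38, 80, 194, …
L₀ := L_f ⊗_s L_g (sym. prod.), ord ≤ 1.
L = (2 + 5·x - 3·x^2) + (-1 + x + 3·x^2)·Dx  (order 1).
h: a_k = 8, 16, 44, 280/3, 677/3, 7586/15, 106447/90, …
ICs: h(0) = 8.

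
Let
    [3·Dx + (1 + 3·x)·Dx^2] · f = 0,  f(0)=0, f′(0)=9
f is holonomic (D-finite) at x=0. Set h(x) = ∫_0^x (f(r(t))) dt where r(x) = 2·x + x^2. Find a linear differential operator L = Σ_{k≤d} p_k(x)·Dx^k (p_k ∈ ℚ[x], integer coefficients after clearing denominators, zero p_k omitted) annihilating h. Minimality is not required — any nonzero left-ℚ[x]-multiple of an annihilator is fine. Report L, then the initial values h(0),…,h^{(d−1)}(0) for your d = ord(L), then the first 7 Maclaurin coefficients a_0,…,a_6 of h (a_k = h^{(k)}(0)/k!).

f: a_k = 0, 9, -27/2, 27, -243/4, 729/5, -729/2, …
Substitute x→r, Dx→(1/r')Dx; clear ⇒ L₀.
h=∫h₀ ⇒ L = L₀·Dx.
L = (5 + 6·x + 3·x^2)·Dx^2 + (1 + 7·x + 9·x^2 + 3·x^3)·Dx^3  (order 3).
h: a_k = 0, 0, 9, -15, 81/2, -1323/10, 2403/5, …
ICs: h(0) = 0, h′(0) = 0, h′′(0) = 18.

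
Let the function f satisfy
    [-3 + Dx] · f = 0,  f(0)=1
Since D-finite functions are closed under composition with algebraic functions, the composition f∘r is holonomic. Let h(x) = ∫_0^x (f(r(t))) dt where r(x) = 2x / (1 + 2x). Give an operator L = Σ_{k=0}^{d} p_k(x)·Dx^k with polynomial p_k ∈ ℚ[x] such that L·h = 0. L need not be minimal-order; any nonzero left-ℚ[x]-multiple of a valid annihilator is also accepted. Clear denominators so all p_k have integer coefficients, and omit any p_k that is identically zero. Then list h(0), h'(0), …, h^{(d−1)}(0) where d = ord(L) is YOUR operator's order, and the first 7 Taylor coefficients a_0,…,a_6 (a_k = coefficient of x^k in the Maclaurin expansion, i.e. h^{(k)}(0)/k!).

f: a_k = 1, 3, 9/2, 9/2, 27/8, 81/40, 81/80, …
f∘r: x↦r, Dx↦Dx/r' in L_f ⇒ L₀.
Integrate: L := L₀·Dx.
L = -6·Dx + (1 + 4·x + 4·x^2)·Dx^2  (order 2).
h: a_k = 0, 1, 3, 2, -3, 6/5, 14/5, …
ICs: h(0) = 0, h′(0) = 1.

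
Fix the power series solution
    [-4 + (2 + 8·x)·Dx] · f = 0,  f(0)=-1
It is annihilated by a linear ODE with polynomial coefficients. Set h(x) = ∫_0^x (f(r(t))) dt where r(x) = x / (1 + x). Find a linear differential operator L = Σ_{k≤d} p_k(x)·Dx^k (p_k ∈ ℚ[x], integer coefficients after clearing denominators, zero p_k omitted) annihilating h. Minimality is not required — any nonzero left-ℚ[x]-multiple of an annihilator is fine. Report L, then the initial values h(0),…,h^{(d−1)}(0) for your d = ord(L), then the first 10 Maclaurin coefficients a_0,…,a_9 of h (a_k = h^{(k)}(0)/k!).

f: a_k = -1, -2, 2, -4, 10, -28, 84, -264, 858, -2860, …
h₀=f(r): pull back L_f along r ⇒ L₀.
∫: right-multiply L₀ by Dx.
L = -2·Dx + (1 + 6·x + 5·x^2)·Dx^2  (order 2).
h: a_k = 0, -1, -1, 4/3, -5/2, 6, -17, 376/7, -731/4, 5900/9, …
ICs: h(0) = 0, h′(0) = -1.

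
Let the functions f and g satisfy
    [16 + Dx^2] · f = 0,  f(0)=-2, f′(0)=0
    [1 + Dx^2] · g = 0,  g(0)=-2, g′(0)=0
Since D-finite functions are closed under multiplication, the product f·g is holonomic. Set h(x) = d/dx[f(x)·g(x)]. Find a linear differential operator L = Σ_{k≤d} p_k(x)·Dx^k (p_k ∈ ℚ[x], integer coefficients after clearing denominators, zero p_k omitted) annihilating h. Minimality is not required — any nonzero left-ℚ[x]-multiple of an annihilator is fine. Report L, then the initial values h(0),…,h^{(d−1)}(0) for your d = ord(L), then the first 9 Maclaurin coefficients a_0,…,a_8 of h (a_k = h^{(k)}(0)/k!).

L = 225 + 34·Dx^2 + Dx^4  (order 4).
h: a_k = 0, -68, 0, 706/3, 0, -8177/30, 0, 198593/1260, 0, …
ICs: h(0) = 0, h′(0) = -68, h′′(0) = 0, h′′′(0) = 1412.

f: a_k = -2, 0, 16, 0, -64/3, 0, 512/45, 0, -1024/315, …
g: a_k = -2, 0, 1, 0, -1/12, 0, 1/360, 0, -1/20160, …
h₀=f·g: eliminate ⇒ L₀, order ≤ 2·2.
Derive L from L₀ (diff closure).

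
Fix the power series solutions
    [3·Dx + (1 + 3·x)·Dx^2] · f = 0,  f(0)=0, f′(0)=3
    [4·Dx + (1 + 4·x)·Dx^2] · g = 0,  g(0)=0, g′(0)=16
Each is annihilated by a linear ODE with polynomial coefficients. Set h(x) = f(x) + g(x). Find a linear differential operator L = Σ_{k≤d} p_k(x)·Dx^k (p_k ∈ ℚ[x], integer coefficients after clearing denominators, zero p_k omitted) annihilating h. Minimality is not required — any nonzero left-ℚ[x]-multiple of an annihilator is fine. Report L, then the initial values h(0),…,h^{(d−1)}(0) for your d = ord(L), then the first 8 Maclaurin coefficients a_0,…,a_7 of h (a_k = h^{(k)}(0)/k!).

L = 24·Dx + (14 + 48·x)·Dx^2 + (1 + 7·x + 12·x^2)·Dx^3  (order 3).
h: a_k = 0, 19, -73/2, 283/3, -1105/4, 4339/5, -17113/6, 67723/7, …
ICs: h(0) = 0, h′(0) = 19, h′′(0) = -73.

f: a_k = 0, 3, -9/2, 9, -81/4, 243/5, -243/2, 2187/7, …
g: a_k = 0, 16, -32, 256/3, -256, 4096/5, -8192/3, 65536/7, …
Weyl lclm of L_f,L_g ⇒ L₀ (ord ≤ 4).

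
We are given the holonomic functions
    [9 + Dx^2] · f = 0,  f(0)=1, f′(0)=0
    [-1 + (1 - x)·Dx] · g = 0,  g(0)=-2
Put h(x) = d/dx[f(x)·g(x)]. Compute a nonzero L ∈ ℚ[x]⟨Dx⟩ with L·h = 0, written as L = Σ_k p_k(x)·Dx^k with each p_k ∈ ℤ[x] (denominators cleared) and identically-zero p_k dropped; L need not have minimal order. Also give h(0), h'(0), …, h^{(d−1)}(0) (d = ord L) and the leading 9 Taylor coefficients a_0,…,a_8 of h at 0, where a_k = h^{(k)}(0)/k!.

L = (7 - 18·x + 9·x^2) + (-2 + 2·x)·Dx + (1 - 2·x + x^2)·Dx^2  (order 2).
h: a_k = -2, 14, 21, 1, 5/4, 273/20, 637/40, 4367/280, 39303/2240, …
ICs: h(0) = -2, h′(0) = 14.

f: a_k = 1, 0, -9/2, 0, 27/8, 0, -81/80, 0, 729/4480, …
g: a_k = -2, -2, -2, -2, -2, -2, -2, -2, -2, …
f·g: L₀ = L_f ⊗_s L_g, ord ≤ 2·1.
Derive L from L₀ (diff closure).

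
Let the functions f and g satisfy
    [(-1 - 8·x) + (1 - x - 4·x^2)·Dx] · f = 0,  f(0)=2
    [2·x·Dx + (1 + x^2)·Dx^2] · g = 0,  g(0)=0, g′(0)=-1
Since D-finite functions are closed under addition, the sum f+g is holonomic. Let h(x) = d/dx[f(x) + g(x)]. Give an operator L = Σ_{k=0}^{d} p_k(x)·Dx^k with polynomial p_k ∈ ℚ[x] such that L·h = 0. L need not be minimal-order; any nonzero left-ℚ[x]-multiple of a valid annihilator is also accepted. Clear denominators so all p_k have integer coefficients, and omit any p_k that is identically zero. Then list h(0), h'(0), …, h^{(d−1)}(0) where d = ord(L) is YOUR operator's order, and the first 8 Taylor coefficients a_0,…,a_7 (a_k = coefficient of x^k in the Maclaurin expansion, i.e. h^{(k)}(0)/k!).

f: a_k = 2, 2, 10, 18, 58, 130, 362, 882, …
g: a_k = 0, -1, 0, 1/3, 0, -1/5, 0, 1/7, …
f+g: L₀ = lclm(L_f,L_g), ord ≤ 1+2.
Derive L from L₀ (diff closure).
L = (-10 + 40·x + 478·x^2 + 864·x^3 + 2496·x^4 + 384·x^6) + (28 + 246·x + 316·x^2 + 1182·x^3 + 752·x^4 + 2048·x^5 + 48·x^6 + 384·x^7)·Dx + (-5 - 8·x - 32·x^2 + 104·x^3 + 197·x^4 + 128·x^5 + 288·x^6 + 16·x^7 + 64·x^8)·Dx^2  (order 2).
h: a_k = 1, 20, 55, 232, 649, 2172, 6175, 18640, …
ICs: h(0) = 1, h′(0) = 20.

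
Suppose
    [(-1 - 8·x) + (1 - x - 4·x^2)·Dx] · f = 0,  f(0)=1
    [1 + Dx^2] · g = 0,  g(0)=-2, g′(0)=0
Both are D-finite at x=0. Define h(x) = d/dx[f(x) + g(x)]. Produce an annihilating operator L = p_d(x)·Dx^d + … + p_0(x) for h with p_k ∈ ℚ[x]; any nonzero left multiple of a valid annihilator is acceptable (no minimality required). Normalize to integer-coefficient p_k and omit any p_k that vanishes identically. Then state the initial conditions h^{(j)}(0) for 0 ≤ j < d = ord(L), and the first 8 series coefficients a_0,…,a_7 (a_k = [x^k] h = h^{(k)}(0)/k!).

L = (706 + 4324·x + 19178·x^2 + 15080·x^3 + 30400·x^4 + 1152·x^5 + 1536·x^6) + (-55 - 431·x + 153·x^2 + 1009·x^3 + 3620·x^4 + 5904·x^5 + 448·x^6 + 512·x^7)·Dx + (706 + 4324·x + 19178·x^2 + 15080·x^3 + 30400·x^4 + 1152·x^5 + 1536·x^6)·Dx^2 + (-55 - 431·x + 153·x^2 + 1009·x^3 + 3620·x^4 + 5904·x^5 + 448·x^6 + 512·x^7)·Dx^3  (order 3).
h: a_k = 1, 12, 27, 347/3, 325, 65161/60, 3087, 23486399/2520, …
ICs: h(0) = 1, h′(0) = 12, h′′(0) = 54.

f: a_k = 1, 1, 5, 9, 29, 65, 181, 441, …
g: a_k = -2, 0, 1, 0, -1/12, 0, 1/360, 0, …
Sum ⇒ L₀ = lclm(L_f,L_g) in ℚ(x)⟨Dx⟩.
Differentiate: ansatz ord ≤ ord L₀ ⇒ L.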